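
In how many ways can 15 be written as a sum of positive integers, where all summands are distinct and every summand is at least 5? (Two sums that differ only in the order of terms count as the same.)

Listing the qualifying partitions of 15:
15
10+5
9+6
8+7

4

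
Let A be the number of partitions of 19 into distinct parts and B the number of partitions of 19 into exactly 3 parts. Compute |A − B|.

24

Partitions of 19 into distinct parts: 54.
Partitions of 19 into exactly 3 parts: 30.
|54 − 30| = 24.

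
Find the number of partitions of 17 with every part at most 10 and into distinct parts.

They are:
7, 10
1, 6, 10
2, 5, 10
3, 4, 10
1, 2, 4, 10
8, 9
1, 7, 9
2, 6, 9
3, 5, 9
1, 2, 5, 9
1, 3, 4, 9
2, 7, 8
3, 6, 8
1, 2, 6, 8
4, 5, 8
1, 3, 5, 8
2, 3, 4, 8
4, 6, 7
1, 3, 6, 7
1, 4, 5, 7
2, 3, 5, 7
1, 2, 3, 4, 7
2, 4, 5, 6
1, 2, 3, 5, 6

24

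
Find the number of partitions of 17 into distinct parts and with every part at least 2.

Listing the qualifying partitions of 17:
17
15 + 2
14 + 3
13 + 4
12 + 5
12 + 3 + 2
11 + 6
11 + 4 + 2
10 + 7
10 + 5 + 2
10 + 4 + 3
9 + 8
9 + 6 + 2
9 + 5 + 3
8 + 7 + 2
8 + 6 + 3
8 + 5 + 4
8 + 4 + 3 + 2
7 + 6 + 4
7 + 5 + 3 + 2
6 + 5 + 4 + 2

21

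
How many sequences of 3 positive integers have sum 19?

153

A composition of 19 into 3 positive parts is chosen by placing 2 dividers among the 18 gaps between 19 units: C(18,2) = 153.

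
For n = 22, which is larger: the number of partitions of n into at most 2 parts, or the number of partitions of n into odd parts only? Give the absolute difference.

77

Partitions of 22 into at most 2 parts: 12.
Partitions of 22 into odd parts only: 89.
|12 − 89| = 77.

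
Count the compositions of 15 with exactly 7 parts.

3003

By stars and bars with positive parts, the count is C(14,6) = 3003.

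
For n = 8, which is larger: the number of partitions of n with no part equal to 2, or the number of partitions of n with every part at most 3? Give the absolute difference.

1

Partitions of 8 with no part equal to 2: 11.
Partitions of 8 with every part at most 3: 10.
|11 − 10| = 1.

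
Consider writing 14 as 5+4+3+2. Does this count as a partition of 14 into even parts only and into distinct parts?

The parts sum to 14, and the condition 'every summand is even' is violated.

No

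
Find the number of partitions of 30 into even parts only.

176

Enumerating by decreasing first part gives 176 partitions in all.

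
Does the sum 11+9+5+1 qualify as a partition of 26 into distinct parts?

The parts sum to 26, and the condition 'all summands are distinct' holds.

Yes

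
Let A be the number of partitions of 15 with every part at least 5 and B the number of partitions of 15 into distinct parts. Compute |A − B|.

22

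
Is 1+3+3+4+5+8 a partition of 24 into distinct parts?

No

The parts sum to 24, and the condition 'all summands are distinct' is violated.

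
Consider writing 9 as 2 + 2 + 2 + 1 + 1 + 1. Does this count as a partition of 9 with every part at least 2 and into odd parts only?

No

The parts sum to 9, and the condition 'every summand is at least 2' is violated.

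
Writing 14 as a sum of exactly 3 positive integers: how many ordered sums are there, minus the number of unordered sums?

Compositions: C(13,2) = 78.
Unordered (partitions into 3 parts): 16.
Difference: 78 − 16 = 62.

62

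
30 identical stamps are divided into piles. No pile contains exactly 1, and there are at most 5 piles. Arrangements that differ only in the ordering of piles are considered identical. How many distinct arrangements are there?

Enumerating by decreasing first part gives 404 partitions in all.

404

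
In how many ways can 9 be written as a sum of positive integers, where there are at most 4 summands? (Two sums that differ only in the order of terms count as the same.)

The partitions of 9 that satisfy the conditions:
9
8 + 1
7 + 2
7 + 1 + 1
6 + 3
6 + 2 + 1
6 + 1 + 1 + 1
5 + 4
5 + 3 + 1
5 + 2 + 2
5 + 2 + 1 + 1
4 + 4 + 1
4 + 3 + 2
4 + 3 + 1 + 1
4 + 2 + 2 + 1
3 + 3 + 3
3 + 3 + 2 + 1
3 + 2 + 2 + 2

18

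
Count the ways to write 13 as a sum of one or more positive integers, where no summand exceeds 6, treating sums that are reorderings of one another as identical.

71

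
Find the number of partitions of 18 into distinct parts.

46

A partial list (first 12 by largest part):
18
17 + 1
16 + 2
15 + 3
15 + 2 + 1
14 + 4
14 + 3 + 1
13 + 5
13 + 4 + 1
13 + 3 + 2
12 + 6
12 + 5 + 1
…and 34 more, for 46 total.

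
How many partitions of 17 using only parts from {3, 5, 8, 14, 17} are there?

The partitions of 17 that satisfy the conditions:
17
14 + 3
8 + 3 + 3 + 3
5 + 3 + 3 + 3 + 3

4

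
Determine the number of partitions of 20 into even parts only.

42

There are too many to list fully; the first 12 (by largest part) are:
20
2+18
4+16
2+2+16
6+14
2+4+14
2+2+2+14
8+12
2+6+12
4+4+12
2+2+4+12
2+2+2+2+12
…and 30 more, for 42 total.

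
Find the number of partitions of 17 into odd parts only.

A partial list (first 12 by largest part):
17
15,1,1
13,3,1
13,1,1,1,1
11,5,1
11,3,3
11,3,1,1,1
11,1,1,1,1,1,1
9,7,1
9,5,3
9,5,1,1,1
9,3,3,1,1
…and 26 more, for 38 total.

38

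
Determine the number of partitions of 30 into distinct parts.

296

There are 296 such partitions.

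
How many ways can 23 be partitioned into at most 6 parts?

A full systematic count gives 454.

454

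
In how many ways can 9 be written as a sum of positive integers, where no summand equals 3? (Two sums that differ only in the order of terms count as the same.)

They are:
9
8,1
7,2
7,1,1
6,2,1
6,1,1,1
5,4
5,2,2
5,2,1,1
5,1,1,1,1
4,4,1
4,2,2,1
4,2,1,1,1
4,1,1,1,1,1
2,2,2,2,1
2,2,2,1,1,1
2,2,1,1,1,1,1
2,1,1,1,1,1,1,1
1,1,1,1,1,1,1,1,1
That's 19 in total.

19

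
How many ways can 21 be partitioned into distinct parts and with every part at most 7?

5

Listing the qualifying partitions of 21:
7, 6, 5, 3
7, 6, 5, 2, 1
7, 6, 4, 3, 1
7, 5, 4, 3, 2
6, 5, 4, 3, 2, 1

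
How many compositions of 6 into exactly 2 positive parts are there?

5

By stars and bars with positive parts, the count is C(5,1) = 5.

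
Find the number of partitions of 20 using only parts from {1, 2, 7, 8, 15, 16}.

41

There are too many to list fully; the first 12 (by largest part) are:
16 + 2 + 2
16 + 2 + 1 + 1
16 + 1 + 1 + 1 + 1
15 + 2 + 2 + 1
15 + 2 + 1 + 1 + 1
15 + 1 + 1 + 1 + 1 + 1
8 + 8 + 2 + 2
8 + 8 + 2 + 1 + 1
8 + 8 + 1 + 1 + 1 + 1
8 + 7 + 2 + 2 + 1
8 + 7 + 2 + 1 + 1 + 1
8 + 7 + 1 + 1 + 1 + 1 + 1
…and 29 more, for 41 total.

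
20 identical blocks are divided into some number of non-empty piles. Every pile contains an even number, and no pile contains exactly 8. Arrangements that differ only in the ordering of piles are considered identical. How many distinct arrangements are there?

A partial list (first 12 by largest part):
20
2 + 18
4 + 16
2 + 2 + 16
6 + 14
2 + 4 + 14
2 + 2 + 2 + 14
2 + 6 + 12
4 + 4 + 12
2 + 2 + 4 + 12
2 + 2 + 2 + 2 + 12
10 + 10
…and 19 more, for 31 total.

31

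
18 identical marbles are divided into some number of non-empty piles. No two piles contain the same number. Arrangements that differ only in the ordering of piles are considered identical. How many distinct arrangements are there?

46

A partial list (first 12 by largest part):
18
17 + 1
16 + 2
15 + 3
15 + 2 + 1
14 + 4
14 + 3 + 1
13 + 5
13 + 4 + 1
13 + 3 + 2
12 + 6
12 + 5 + 1
…and 34 more, for 46 total.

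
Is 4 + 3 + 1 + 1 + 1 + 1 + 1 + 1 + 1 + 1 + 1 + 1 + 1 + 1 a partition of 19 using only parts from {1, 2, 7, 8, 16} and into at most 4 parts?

The parts sum to 19, and the condition 'each summand belongs to {1, 2, 7, 8, 16}' is violated.

No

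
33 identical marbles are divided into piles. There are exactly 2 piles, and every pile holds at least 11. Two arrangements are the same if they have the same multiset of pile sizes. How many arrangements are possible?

Enumerating:
22+11
21+12
20+13
19+14
18+15
17+16

6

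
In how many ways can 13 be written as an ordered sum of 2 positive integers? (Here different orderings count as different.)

12

Equivalently, choose which 1 of the 12 gaps become plus signs: C(12,1) = 12.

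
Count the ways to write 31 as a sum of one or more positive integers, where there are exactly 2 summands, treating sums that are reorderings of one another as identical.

They are:
30 + 1
29 + 2
28 + 3
27 + 4
26 + 5
25 + 6
24 + 7
23 + 8
22 + 9
21 + 10
20 + 11
19 + 12
18 + 13
17 + 14
16 + 15

15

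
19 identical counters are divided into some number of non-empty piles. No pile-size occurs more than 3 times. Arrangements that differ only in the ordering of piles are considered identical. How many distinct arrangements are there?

Systematic enumeration (by largest part, then next-largest, …) yields 258.

258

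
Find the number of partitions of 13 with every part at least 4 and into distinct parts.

4

They are:
13
9 + 4
8 + 5
7 + 6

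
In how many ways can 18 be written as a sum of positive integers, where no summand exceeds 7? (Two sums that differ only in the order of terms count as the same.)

A full systematic count gives 248.

248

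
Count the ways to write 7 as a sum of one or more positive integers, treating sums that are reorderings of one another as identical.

They are:
7
6+1
5+2
5+1+1
4+3
4+2+1
4+1+1+1
3+3+1
3+2+2
3+2+1+1
3+1+1+1+1
2+2+2+1
2+2+1+1+1
2+1+1+1+1+1
1+1+1+1+1+1+1

15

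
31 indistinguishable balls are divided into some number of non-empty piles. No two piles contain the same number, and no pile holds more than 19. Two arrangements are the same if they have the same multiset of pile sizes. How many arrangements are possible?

285

Direct enumeration gives 285 partitions.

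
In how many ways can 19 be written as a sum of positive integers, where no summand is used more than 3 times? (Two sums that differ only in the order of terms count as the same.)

258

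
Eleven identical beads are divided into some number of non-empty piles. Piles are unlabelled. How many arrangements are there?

There are too many to list fully; the first 12 (by largest part) are:
11
1 + 10
2 + 9
1 + 1 + 9
3 + 8
1 + 2 + 8
1 + 1 + 1 + 8
4 + 7
1 + 3 + 7
2 + 2 + 7
1 + 1 + 2 + 7
1 + 1 + 1 + 1 + 7
…and 44 more, for 56 total.

56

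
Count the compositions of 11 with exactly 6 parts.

Equivalently, choose which 5 of the 10 gaps become plus signs: C(10,5) = 252.

252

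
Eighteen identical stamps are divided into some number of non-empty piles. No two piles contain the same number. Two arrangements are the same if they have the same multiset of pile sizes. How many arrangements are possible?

46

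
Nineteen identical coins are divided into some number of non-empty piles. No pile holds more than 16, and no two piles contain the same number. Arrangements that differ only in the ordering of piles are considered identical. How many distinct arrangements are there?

51

There are too many to list fully; the first 12 (by largest part) are:
16, 3
16, 2, 1
15, 4
15, 3, 1
14, 5
14, 4, 1
14, 3, 2
13, 6
13, 5, 1
13, 4, 2
13, 3, 2, 1
12, 7
…and 39 more, for 51 total.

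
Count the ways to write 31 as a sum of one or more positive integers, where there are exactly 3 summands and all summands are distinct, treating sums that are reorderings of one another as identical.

A partial list (first 12 by largest part):
28 + 2 + 1
27 + 3 + 1
26 + 4 + 1
26 + 3 + 2
25 + 5 + 1
25 + 4 + 2
24 + 6 + 1
24 + 5 + 2
24 + 4 + 3
23 + 7 + 1
23 + 6 + 2
23 + 5 + 3
…and 53 more, for 65 total.

65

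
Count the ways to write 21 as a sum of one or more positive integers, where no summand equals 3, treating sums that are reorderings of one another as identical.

407

Direct enumeration gives 407 partitions.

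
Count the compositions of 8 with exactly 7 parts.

7

A composition of 8 into 7 positive parts is chosen by placing 6 dividers among the 7 gaps between 8 units: C(7,6) = 7.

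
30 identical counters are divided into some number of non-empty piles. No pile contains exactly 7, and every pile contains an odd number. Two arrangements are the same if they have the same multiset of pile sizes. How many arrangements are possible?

There are 192 such partitions.

192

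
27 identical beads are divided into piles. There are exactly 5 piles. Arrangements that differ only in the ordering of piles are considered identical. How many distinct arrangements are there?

A full systematic count gives 255.

255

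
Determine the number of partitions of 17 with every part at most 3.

33

A partial list (first 12 by largest part):
3 + 3 + 3 + 3 + 3 + 2
3 + 3 + 3 + 3 + 3 + 1 + 1
3 + 3 + 3 + 3 + 2 + 2 + 1
3 + 3 + 3 + 3 + 2 + 1 + 1 + 1
3 + 3 + 3 + 3 + 1 + 1 + 1 + 1 + 1
3 + 3 + 3 + 2 + 2 + 2 + 2
3 + 3 + 3 + 2 + 2 + 2 + 1 + 1
3 + 3 + 3 + 2 + 2 + 1 + 1 + 1 + 1
3 + 3 + 3 + 2 + 1 + 1 + 1 + 1 + 1 + 1
3 + 3 + 3 + 1 + 1 + 1 + 1 + 1 + 1 + 1 + 1
3 + 3 + 2 + 2 + 2 + 2 + 2 + 1
3 + 3 + 2 + 2 + 2 + 2 + 1 + 1 + 1
…and 21 more, for 33 total.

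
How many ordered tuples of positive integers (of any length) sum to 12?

2048

There are 11 gaps and each independently is a cut or not, giving 2^11 = 2048.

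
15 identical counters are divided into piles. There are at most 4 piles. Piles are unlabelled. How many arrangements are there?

There are too many to list fully; the first 12 (by largest part) are:
15
1+14
2+13
1+1+13
3+12
1+2+12
1+1+1+12
4+11
1+3+11
2+2+11
1+1+2+11
5+10
…and 42 more, for 54 total.

54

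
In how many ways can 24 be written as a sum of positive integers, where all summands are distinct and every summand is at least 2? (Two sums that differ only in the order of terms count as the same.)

66

There are too many to list fully; the first 12 (by largest part) are:
24
22,2
21,3
20,4
19,5
19,3,2
18,6
18,4,2
17,7
17,5,2
17,4,3
16,8
…and 54 more, for 66 total.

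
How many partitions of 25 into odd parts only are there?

Systematic enumeration (by largest part, then next-largest, …) yields 142.

142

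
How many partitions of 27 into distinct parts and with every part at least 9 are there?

6

Enumerating:
27
18+9
17+10
16+11
15+12
14+13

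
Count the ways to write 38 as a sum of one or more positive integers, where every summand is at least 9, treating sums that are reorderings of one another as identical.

30

A partial list (first 12 by largest part):
38
29+9
28+10
27+11
26+12
25+13
24+14
23+15
22+16
21+17
20+18
20+9+9
…and 18 more, for 30 total.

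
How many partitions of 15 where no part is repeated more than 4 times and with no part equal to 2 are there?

54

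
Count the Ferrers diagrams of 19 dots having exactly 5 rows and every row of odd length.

13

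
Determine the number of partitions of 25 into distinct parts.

There are 142 such partitions.

142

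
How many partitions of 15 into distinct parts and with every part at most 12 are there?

24

Listing the qualifying partitions of 15:
3,12
1,2,12
4,11
1,3,11
5,10
1,4,10
2,3,10
6,9
1,5,9
2,4,9
1,2,3,9
7,8
1,6,8
2,5,8
3,4,8
1,2,4,8
2,6,7
3,5,7
1,2,5,7
1,3,4,7
4,5,6
1,3,5,6
2,3,4,6
1,2,3,4,5
Counting gives 24.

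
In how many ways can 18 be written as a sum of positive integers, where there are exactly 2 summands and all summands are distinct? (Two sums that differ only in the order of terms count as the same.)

8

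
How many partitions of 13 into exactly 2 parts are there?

6

Listing the qualifying partitions of 13:
12 + 1
11 + 2
10 + 3
9 + 4
8 + 5
7 + 6
That's 6 in total.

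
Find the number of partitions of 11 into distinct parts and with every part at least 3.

4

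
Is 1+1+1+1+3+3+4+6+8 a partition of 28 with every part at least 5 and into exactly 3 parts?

The parts sum to 28, and the condition 'every summand is at least 5' is violated.

No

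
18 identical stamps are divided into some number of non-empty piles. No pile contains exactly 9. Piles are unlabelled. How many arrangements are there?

355

Enumerating by decreasing first part gives 355 partitions in all.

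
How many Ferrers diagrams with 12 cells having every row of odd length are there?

The partitions of 12 that satisfy the conditions:
11,1
9,3
9,1,1,1
7,5
7,3,1,1
7,1,1,1,1,1
5,5,1,1
5,3,3,1
5,3,1,1,1,1
5,1,1,1,1,1,1,1
3,3,3,3
3,3,3,1,1,1
3,3,1,1,1,1,1,1
3,1,1,1,1,1,1,1,1,1
1,1,1,1,1,1,1,1,1,1,1,1

15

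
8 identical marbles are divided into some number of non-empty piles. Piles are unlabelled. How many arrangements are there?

They are:
8
7, 1
6, 2
6, 1, 1
5, 3
5, 2, 1
5, 1, 1, 1
4, 4
4, 3, 1
4, 2, 2
4, 2, 1, 1
4, 1, 1, 1, 1
3, 3, 2
3, 3, 1, 1
3, 2, 2, 1
3, 2, 1, 1, 1
3, 1, 1, 1, 1, 1
2, 2, 2, 2
2, 2, 2, 1, 1
2, 2, 1, 1, 1, 1
2, 1, 1, 1, 1, 1, 1
1, 1, 1, 1, 1, 1, 1, 1

22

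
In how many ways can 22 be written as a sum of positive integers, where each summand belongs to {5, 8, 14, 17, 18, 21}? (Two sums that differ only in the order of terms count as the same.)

2

Listing the qualifying partitions of 22:
17,5
14,8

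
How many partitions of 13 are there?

Enumerating by decreasing first part gives 101 partitions in all.

101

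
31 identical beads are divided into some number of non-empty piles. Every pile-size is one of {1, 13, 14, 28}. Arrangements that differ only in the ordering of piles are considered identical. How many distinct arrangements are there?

7

Enumerating:
28,1,1,1
14,14,1,1,1
14,13,1,1,1,1
14,1,1,1,1,1,1,1,1,1,1,1,1,1,1,1,1,1
13,13,1,1,1,1,1
13,1,1,1,1,1,1,1,1,1,1,1,1,1,1,1,1,1,1
1,1,1,1,1,1,1,1,1,1,1,1,1,1,1,1,1,1,1,1,1,1,1,1,1,1,1,1,1,1,1
That's 7 in total.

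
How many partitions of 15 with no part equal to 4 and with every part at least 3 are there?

Listing the qualifying partitions of 15:
15
12,3
10,5
9,6
9,3,3
8,7
7,5,3
6,6,3
6,3,3,3
5,5,5
3,3,3,3,3
That's 11 in total.

11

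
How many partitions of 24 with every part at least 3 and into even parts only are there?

They are:
24
20 + 4
18 + 6
16 + 8
16 + 4 + 4
14 + 10
14 + 6 + 4
12 + 12
12 + 8 + 4
12 + 6 + 6
12 + 4 + 4 + 4
10 + 10 + 4
10 + 8 + 6
10 + 6 + 4 + 4
8 + 8 + 8
8 + 8 + 4 + 4
8 + 6 + 6 + 4
8 + 4 + 4 + 4 + 4
6 + 6 + 6 + 6
6 + 6 + 4 + 4 + 4
4 + 4 + 4 + 4 + 4 + 4
That's 21 in total.

21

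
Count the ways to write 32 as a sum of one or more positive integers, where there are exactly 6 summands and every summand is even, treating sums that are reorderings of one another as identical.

A partial list (first 12 by largest part):
2 + 2 + 2 + 2 + 2 + 22
2 + 2 + 2 + 2 + 4 + 20
2 + 2 + 2 + 2 + 6 + 18
2 + 2 + 2 + 4 + 4 + 18
2 + 2 + 2 + 2 + 8 + 16
2 + 2 + 2 + 4 + 6 + 16
2 + 2 + 4 + 4 + 4 + 16
2 + 2 + 2 + 2 + 10 + 14
2 + 2 + 2 + 4 + 8 + 14
2 + 2 + 2 + 6 + 6 + 14
2 + 2 + 4 + 4 + 6 + 14
2 + 4 + 4 + 4 + 4 + 14
…and 23 more, for 35 total.

35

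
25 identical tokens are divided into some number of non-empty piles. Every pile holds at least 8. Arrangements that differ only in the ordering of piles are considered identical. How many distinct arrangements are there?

7

Listing the qualifying partitions of 25:
25
8+17
9+16
10+15
11+14
12+13
8+8+9
Counting gives 7.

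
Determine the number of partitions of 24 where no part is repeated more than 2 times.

431

A full systematic count gives 431.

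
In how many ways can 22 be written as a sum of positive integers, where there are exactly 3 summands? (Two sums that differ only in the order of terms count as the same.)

A partial list (first 12 by largest part):
20, 1, 1
19, 2, 1
18, 3, 1
18, 2, 2
17, 4, 1
17, 3, 2
16, 5, 1
16, 4, 2
16, 3, 3
15, 6, 1
15, 5, 2
15, 4, 3
…and 28 more, for 40 total.

40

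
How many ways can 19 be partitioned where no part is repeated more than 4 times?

325

Systematic enumeration (by largest part, then next-largest, …) yields 325.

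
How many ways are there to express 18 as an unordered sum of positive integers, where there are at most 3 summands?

37

There are too many to list fully; the first 12 (by largest part) are:
18
17, 1
16, 2
16, 1, 1
15, 3
15, 2, 1
14, 4
14, 3, 1
14, 2, 2
13, 5
13, 4, 1
13, 3, 2
…and 25 more, for 37 total.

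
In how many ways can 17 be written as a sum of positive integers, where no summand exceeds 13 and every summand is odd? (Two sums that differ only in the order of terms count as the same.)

A partial list (first 12 by largest part):
13, 3, 1
13, 1, 1, 1, 1
11, 5, 1
11, 3, 3
11, 3, 1, 1, 1
11, 1, 1, 1, 1, 1, 1
9, 7, 1
9, 5, 3
9, 5, 1, 1, 1
9, 3, 3, 1, 1
9, 3, 1, 1, 1, 1, 1
9, 1, 1, 1, 1, 1, 1, 1, 1
…and 24 more, for 36 total.

36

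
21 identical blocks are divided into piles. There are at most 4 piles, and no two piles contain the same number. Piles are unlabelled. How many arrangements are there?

65

There are too many to list fully; the first 12 (by largest part) are:
21
20 + 1
19 + 2
18 + 3
18 + 2 + 1
17 + 4
17 + 3 + 1
16 + 5
16 + 4 + 1
16 + 3 + 2
15 + 6
15 + 5 + 1
…and 53 more, for 65 total.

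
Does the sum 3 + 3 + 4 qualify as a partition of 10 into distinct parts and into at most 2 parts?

The parts sum to 10, and the condition 'all summands are distinct' is violated.

No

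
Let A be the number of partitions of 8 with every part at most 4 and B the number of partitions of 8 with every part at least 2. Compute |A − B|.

8

Partitions of 8 with every part at most 4: 15.
Partitions of 8 with every part at least 2: 7.
|15 − 7| = 8.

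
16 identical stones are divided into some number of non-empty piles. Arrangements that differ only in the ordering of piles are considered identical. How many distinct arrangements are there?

A full systematic count gives 231.

231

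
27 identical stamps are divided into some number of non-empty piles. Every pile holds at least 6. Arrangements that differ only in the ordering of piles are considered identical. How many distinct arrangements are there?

24

Enumerating:
27
21, 6
20, 7
19, 8
18, 9
17, 10
16, 11
15, 12
15, 6, 6
14, 13
14, 7, 6
13, 8, 6
13, 7, 7
12, 9, 6
12, 8, 7
11, 10, 6
11, 9, 7
11, 8, 8
10, 10, 7
10, 9, 8
9, 9, 9
9, 6, 6, 6
8, 7, 6, 6
7, 7, 7, 6
Counting gives 24.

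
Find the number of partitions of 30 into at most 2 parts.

16

The partitions of 30 that satisfy the conditions:
30
1+29
2+28
3+27
4+26
5+25
6+24
7+23
8+22
9+21
10+20
11+19
12+18
13+17
14+16
15+15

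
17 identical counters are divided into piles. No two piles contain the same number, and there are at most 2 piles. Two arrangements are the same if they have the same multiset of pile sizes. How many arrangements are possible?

Listing the qualifying partitions of 17:
17
16 + 1
15 + 2
14 + 3
13 + 4
12 + 5
11 + 6
10 + 7
9 + 8
That's 9 in total.

9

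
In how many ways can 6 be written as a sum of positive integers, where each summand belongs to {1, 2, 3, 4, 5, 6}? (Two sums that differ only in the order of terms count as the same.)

11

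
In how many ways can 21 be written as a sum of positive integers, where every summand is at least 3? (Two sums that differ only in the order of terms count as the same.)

60

A partial list (first 12 by largest part):
21
18 + 3
17 + 4
16 + 5
15 + 6
15 + 3 + 3
14 + 7
14 + 4 + 3
13 + 8
13 + 5 + 3
13 + 4 + 4
12 + 9
…and 48 more, for 60 total.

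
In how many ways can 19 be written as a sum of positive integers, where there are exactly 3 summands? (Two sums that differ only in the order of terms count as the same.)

30

A partial list (first 12 by largest part):
17 + 1 + 1
16 + 2 + 1
15 + 3 + 1
15 + 2 + 2
14 + 4 + 1
14 + 3 + 2
13 + 5 + 1
13 + 4 + 2
13 + 3 + 3
12 + 6 + 1
12 + 5 + 2
12 + 4 + 3
…and 18 more, for 30 total.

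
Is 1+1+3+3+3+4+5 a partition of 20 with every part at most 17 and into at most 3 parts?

No

The parts sum to 20, and the condition 'there are at most 3 summands' is violated.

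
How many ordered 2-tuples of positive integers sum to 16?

A composition of 16 into 2 positive parts is chosen by placing 1 dividers among the 15 gaps between 16 units: C(15,1) = 15.

15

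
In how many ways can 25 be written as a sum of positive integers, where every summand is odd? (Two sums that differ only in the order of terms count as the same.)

Counting exhaustively, 142 partitions satisfy the conditions.

142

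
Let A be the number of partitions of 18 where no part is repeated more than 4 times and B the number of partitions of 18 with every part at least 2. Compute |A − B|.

Partitions of 18 where no part is repeated more than 4 times: 262.
Partitions of 18 with every part at least 2: 88.
|262 − 88| = 174.

174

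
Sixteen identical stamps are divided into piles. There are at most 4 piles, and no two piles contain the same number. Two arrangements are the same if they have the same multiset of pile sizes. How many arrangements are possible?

31

There are too many to list fully; the first 12 (by largest part) are:
16
1 + 15
2 + 14
3 + 13
1 + 2 + 13
4 + 12
1 + 3 + 12
5 + 11
1 + 4 + 11
2 + 3 + 11
6 + 10
1 + 5 + 10
…and 19 more, for 31 total.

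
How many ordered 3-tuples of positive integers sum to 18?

Place 2 bars in the 17 internal gaps of a row of 18 dots: C(17,2) = 136.

136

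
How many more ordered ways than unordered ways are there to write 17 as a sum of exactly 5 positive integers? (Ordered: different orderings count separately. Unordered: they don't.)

Compositions: C(16,4) = 1820.
Unordered (partitions into 5 parts): 47.
Difference: 1820 − 47 = 1773.

1773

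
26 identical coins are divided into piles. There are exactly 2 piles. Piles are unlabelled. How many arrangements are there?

13

The partitions of 26 that satisfy the conditions:
25+1
24+2
23+3
22+4
21+5
20+6
19+7
18+8
17+9
16+10
15+11
14+12
13+13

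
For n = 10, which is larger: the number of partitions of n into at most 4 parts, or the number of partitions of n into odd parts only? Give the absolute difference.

13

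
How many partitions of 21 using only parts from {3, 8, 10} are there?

2

Listing the qualifying partitions of 21:
3 + 8 + 10
3 + 3 + 3 + 3 + 3 + 3 + 3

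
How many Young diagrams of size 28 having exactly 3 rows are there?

65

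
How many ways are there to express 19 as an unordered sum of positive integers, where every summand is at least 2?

Counting exhaustively, 105 partitions satisfy the conditions.

105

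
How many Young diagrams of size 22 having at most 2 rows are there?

Listing the qualifying partitions of 22:
22
21, 1
20, 2
19, 3
18, 4
17, 5
16, 6
15, 7
14, 8
13, 9
12, 10
11, 11

12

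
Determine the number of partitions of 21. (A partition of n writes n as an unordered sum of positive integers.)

792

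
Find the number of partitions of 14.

Direct enumeration gives 135 partitions.

135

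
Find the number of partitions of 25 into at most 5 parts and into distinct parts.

A full systematic count gives 137.

137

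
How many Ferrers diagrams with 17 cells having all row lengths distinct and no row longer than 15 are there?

36

A partial list (first 12 by largest part):
15 + 2
14 + 3
14 + 2 + 1
13 + 4
13 + 3 + 1
12 + 5
12 + 4 + 1
12 + 3 + 2
11 + 6
11 + 5 + 1
11 + 4 + 2
11 + 3 + 2 + 1
…and 24 more, for 36 total.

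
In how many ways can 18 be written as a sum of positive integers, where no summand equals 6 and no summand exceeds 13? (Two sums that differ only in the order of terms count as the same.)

296

A full systematic count gives 296.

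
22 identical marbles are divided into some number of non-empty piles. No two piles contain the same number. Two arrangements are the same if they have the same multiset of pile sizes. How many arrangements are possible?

89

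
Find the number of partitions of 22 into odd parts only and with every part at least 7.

They are:
15+7
13+9
11+11

3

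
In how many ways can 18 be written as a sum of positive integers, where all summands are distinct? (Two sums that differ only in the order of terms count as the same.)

A partial list (first 12 by largest part):
18
17,1
16,2
15,3
15,2,1
14,4
14,3,1
13,5
13,4,1
13,3,2
12,6
12,5,1
…and 34 more, for 46 total.

46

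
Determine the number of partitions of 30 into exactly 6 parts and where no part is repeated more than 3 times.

483

Counting exhaustively, 483 partitions satisfy the conditions.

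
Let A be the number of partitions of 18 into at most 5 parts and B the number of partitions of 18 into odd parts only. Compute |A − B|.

95

Partitions of 18 into at most 5 parts: 141.
Partitions of 18 into odd parts only: 46.
|141 − 46| = 95.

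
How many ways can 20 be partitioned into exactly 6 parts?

Direct enumeration gives 90 partitions.

90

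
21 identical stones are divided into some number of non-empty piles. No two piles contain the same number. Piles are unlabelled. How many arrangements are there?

76

A full systematic count gives 76.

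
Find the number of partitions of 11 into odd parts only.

They are:
11
9 + 1 + 1
7 + 3 + 1
7 + 1 + 1 + 1 + 1
5 + 5 + 1
5 + 3 + 3
5 + 3 + 1 + 1 + 1
5 + 1 + 1 + 1 + 1 + 1 + 1
3 + 3 + 3 + 1 + 1
3 + 3 + 1 + 1 + 1 + 1 + 1
3 + 1 + 1 + 1 + 1 + 1 + 1 + 1 + 1
1 + 1 + 1 + 1 + 1 + 1 + 1 + 1 + 1 + 1 + 1
Counting gives 12.

12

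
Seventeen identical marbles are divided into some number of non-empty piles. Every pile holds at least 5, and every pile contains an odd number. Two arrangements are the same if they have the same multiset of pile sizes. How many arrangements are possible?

They are:
17
7+5+5
That's 2 in total.

2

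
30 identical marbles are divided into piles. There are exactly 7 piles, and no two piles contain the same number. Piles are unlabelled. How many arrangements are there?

Listing the qualifying partitions of 30:
1, 2, 3, 4, 5, 6, 9
1, 2, 3, 4, 5, 7, 8
That's 2 in total.

2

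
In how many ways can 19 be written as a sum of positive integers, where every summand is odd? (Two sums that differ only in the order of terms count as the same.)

A partial list (first 12 by largest part):
19
17,1,1
15,3,1
15,1,1,1,1
13,5,1
13,3,3
13,3,1,1,1
13,1,1,1,1,1,1
11,7,1
11,5,3
11,5,1,1,1
11,3,3,1,1
…and 42 more, for 54 total.

54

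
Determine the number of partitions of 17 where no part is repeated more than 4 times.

A full systematic count gives 205.

205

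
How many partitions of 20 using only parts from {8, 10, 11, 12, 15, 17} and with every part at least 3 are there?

2

Listing the qualifying partitions of 20:
12 + 8
10 + 10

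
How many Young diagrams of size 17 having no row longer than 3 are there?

There are too many to list fully; the first 12 (by largest part) are:
2 + 3 + 3 + 3 + 3 + 3
1 + 1 + 3 + 3 + 3 + 3 + 3
1 + 2 + 2 + 3 + 3 + 3 + 3
1 + 1 + 1 + 2 + 3 + 3 + 3 + 3
1 + 1 + 1 + 1 + 1 + 3 + 3 + 3 + 3
2 + 2 + 2 + 2 + 3 + 3 + 3
1 + 1 + 2 + 2 + 2 + 3 + 3 + 3
1 + 1 + 1 + 1 + 2 + 2 + 3 + 3 + 3
1 + 1 + 1 + 1 + 1 + 1 + 2 + 3 + 3 + 3
1 + 1 + 1 + 1 + 1 + 1 + 1 + 1 + 3 + 3 + 3
1 + 2 + 2 + 2 + 2 + 2 + 3 + 3
1 + 1 + 1 + 2 + 2 + 2 + 2 + 3 + 3
…and 21 more, for 33 total.

33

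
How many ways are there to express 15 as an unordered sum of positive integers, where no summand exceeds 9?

157

A full systematic count gives 157.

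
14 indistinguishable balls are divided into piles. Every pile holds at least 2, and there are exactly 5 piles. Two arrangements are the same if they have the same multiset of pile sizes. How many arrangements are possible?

Listing the qualifying partitions of 14:
2+2+2+2+6
2+2+2+3+5
2+2+2+4+4
2+2+3+3+4
2+3+3+3+3
Counting gives 5.

5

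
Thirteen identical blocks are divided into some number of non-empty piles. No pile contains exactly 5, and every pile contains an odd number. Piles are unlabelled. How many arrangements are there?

12

The partitions of 13 that satisfy the conditions:
13
11+1+1
9+3+1
9+1+1+1+1
7+3+3
7+3+1+1+1
7+1+1+1+1+1+1
3+3+3+3+1
3+3+3+1+1+1+1
3+3+1+1+1+1+1+1+1
3+1+1+1+1+1+1+1+1+1+1
1+1+1+1+1+1+1+1+1+1+1+1+1
That's 12 in total.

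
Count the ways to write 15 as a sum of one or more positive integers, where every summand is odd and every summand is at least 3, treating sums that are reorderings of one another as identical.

Enumerating:
15
3,3,9
3,5,7
5,5,5
3,3,3,3,3

5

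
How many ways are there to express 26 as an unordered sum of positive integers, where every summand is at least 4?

70

A partial list (first 12 by largest part):
26
22,4
21,5
20,6
19,7
18,8
18,4,4
17,9
17,5,4
16,10
16,6,4
16,5,5
…and 58 more, for 70 total.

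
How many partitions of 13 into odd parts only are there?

18

They are:
13
1, 1, 11
1, 3, 9
1, 1, 1, 1, 9
1, 5, 7
3, 3, 7
1, 1, 1, 3, 7
1, 1, 1, 1, 1, 1, 7
3, 5, 5
1, 1, 1, 5, 5
1, 1, 3, 3, 5
1, 1, 1, 1, 1, 3, 5
1, 1, 1, 1, 1, 1, 1, 1, 5
1, 3, 3, 3, 3
1, 1, 1, 1, 3, 3, 3
1, 1, 1, 1, 1, 1, 1, 3, 3
1, 1, 1, 1, 1, 1, 1, 1, 1, 1, 3
1, 1, 1, 1, 1, 1, 1, 1, 1, 1, 1, 1, 1
Counting gives 18.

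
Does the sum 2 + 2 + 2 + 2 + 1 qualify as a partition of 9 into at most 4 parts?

The parts sum to 9, and the condition 'there are at most 4 summands' is violated.

No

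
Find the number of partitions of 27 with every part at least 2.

Direct enumeration gives 574 partitions.

574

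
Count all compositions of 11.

The number of compositions of n is 2^(n−1); here 2^10 = 1024.

1024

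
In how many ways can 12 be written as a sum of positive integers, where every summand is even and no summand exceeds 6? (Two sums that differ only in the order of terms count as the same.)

Enumerating:
6,6
6,4,2
6,2,2,2
4,4,4
4,4,2,2
4,2,2,2,2
2,2,2,2,2,2

7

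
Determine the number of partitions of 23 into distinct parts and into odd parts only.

The partitions of 23 that satisfy the conditions:
23
19+3+1
17+5+1
15+7+1
15+5+3
13+9+1
13+7+3
11+9+3
11+7+5

9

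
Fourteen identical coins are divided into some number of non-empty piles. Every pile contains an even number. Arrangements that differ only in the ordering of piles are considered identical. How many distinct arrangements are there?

15

Enumerating:
14
12 + 2
10 + 4
10 + 2 + 2
8 + 6
8 + 4 + 2
8 + 2 + 2 + 2
6 + 6 + 2
6 + 4 + 4
6 + 4 + 2 + 2
6 + 2 + 2 + 2 + 2
4 + 4 + 4 + 2
4 + 4 + 2 + 2 + 2
4 + 2 + 2 + 2 + 2 + 2
2 + 2 + 2 + 2 + 2 + 2 + 2
That's 15 in total.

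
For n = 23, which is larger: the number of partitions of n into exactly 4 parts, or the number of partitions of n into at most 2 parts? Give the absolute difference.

Partitions of 23 into exactly 4 parts: 94.
Partitions of 23 into at most 2 parts: 12.
|94 − 12| = 82.

82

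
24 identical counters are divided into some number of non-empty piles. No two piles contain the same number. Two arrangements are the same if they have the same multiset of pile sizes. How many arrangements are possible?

122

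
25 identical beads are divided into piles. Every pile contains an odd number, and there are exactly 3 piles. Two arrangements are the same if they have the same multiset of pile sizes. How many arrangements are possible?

16

Enumerating:
23+1+1
21+3+1
19+5+1
19+3+3
17+7+1
17+5+3
15+9+1
15+7+3
15+5+5
13+11+1
13+9+3
13+7+5
11+11+3
11+9+5
11+7+7
9+9+7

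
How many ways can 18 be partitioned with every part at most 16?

Enumerating by decreasing first part gives 383 partitions in all.

383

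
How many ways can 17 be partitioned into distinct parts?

There are too many to list fully; the first 12 (by largest part) are:
17
16 + 1
15 + 2
14 + 3
14 + 2 + 1
13 + 4
13 + 3 + 1
12 + 5
12 + 4 + 1
12 + 3 + 2
11 + 6
11 + 5 + 1
…and 26 more, for 38 total.

38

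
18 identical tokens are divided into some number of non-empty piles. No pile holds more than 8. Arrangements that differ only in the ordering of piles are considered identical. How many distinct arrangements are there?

Systematic enumeration (by largest part, then next-largest, …) yields 288.

288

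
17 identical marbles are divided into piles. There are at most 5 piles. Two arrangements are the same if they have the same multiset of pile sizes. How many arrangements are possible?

There are 119 such partitions.

119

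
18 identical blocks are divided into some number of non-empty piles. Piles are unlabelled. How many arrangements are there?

Systematic enumeration (by largest part, then next-largest, …) yields 385.

385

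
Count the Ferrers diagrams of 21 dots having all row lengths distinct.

76

Direct enumeration gives 76 partitions.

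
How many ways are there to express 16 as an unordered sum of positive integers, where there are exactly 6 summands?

35

There are too many to list fully; the first 12 (by largest part) are:
11+1+1+1+1+1
10+2+1+1+1+1
9+3+1+1+1+1
9+2+2+1+1+1
8+4+1+1+1+1
8+3+2+1+1+1
8+2+2+2+1+1
7+5+1+1+1+1
7+4+2+1+1+1
7+3+3+1+1+1
7+3+2+2+1+1
7+2+2+2+2+1
…and 23 more, for 35 total.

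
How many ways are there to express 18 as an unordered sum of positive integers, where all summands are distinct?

A partial list (first 12 by largest part):
18
17,1
16,2
15,3
15,2,1
14,4
14,3,1
13,5
13,4,1
13,3,2
12,6
12,5,1
…and 34 more, for 46 total.

46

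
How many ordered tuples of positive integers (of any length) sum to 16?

The number of compositions of n is 2^(n−1); here 2^15 = 32768.

32768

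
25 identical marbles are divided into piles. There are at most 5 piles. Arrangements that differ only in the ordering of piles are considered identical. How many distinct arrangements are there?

Systematic enumeration (by largest part, then next-largest, …) yields 377.

377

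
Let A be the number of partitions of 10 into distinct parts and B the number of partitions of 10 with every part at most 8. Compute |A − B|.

30

Partitions of 10 into distinct parts: 10.
Partitions of 10 with every part at most 8: 40.
|10 − 40| = 30.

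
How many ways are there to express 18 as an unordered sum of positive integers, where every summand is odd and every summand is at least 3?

8

Listing the qualifying partitions of 18:
15 + 3
13 + 5
11 + 7
9 + 9
9 + 3 + 3 + 3
7 + 5 + 3 + 3
5 + 5 + 5 + 3
3 + 3 + 3 + 3 + 3 + 3
That's 8 in total.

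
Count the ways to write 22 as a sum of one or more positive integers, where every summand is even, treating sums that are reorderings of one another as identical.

A partial list (first 12 by largest part):
22
20,2
18,4
18,2,2
16,6
16,4,2
16,2,2,2
14,8
14,6,2
14,4,4
14,4,2,2
14,2,2,2,2
…and 44 more, for 56 total.

56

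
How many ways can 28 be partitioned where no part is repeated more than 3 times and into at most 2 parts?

15

Enumerating:
28
27, 1
26, 2
25, 3
24, 4
23, 5
22, 6
21, 7
20, 8
19, 9
18, 10
17, 11
16, 12
15, 13
14, 14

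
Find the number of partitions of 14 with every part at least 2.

34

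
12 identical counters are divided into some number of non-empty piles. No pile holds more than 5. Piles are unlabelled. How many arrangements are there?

47

A partial list (first 12 by largest part):
2, 5, 5
1, 1, 5, 5
3, 4, 5
1, 2, 4, 5
1, 1, 1, 4, 5
1, 3, 3, 5
2, 2, 3, 5
1, 1, 2, 3, 5
1, 1, 1, 1, 3, 5
1, 2, 2, 2, 5
1, 1, 1, 2, 2, 5
1, 1, 1, 1, 1, 2, 5
…and 35 more, for 47 total.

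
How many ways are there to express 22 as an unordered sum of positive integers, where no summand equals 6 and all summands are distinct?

65

A partial list (first 12 by largest part):
22
1+21
2+20
3+19
1+2+19
4+18
1+3+18
5+17
1+4+17
2+3+17
1+5+16
2+4+16
…and 53 more, for 65 total.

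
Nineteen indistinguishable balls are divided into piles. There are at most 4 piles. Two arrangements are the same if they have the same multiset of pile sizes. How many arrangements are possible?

Direct enumeration gives 94 partitions.

94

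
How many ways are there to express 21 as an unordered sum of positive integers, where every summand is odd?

A full systematic count gives 76.

76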